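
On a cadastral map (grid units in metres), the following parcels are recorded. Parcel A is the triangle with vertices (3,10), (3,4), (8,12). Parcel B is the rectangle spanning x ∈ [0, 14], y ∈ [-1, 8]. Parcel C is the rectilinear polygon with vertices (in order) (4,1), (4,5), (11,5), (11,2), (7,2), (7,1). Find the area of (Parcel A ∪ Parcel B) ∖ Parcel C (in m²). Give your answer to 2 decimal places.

|Parcel A ∪ Parcel B| = 136.
|(Parcel A ∪ Parcel B) ∩ Parcel C| = 24.
|(Parcel A ∪ Parcel B) ∖ Parcel C| = 136 − 24 = 112.00.

112.00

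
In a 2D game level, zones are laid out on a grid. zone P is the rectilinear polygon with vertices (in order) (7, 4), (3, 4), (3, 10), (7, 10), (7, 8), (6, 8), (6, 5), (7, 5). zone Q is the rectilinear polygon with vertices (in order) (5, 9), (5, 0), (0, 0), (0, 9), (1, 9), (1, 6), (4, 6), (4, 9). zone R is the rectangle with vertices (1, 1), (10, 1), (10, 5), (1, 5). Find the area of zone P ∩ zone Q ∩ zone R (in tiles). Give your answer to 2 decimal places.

The intersection is the polygon with vertices (3,5), (5,5), (5,4), (3,4).
By the shoelace formula its area is 2.00.

2.00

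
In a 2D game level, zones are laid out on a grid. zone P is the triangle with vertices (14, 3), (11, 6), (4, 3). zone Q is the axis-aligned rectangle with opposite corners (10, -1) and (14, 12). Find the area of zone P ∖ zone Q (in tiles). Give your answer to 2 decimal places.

7.71

|zone P| = 15, |zone P∩zone Q| = 7.2857.
|zone P ∖ zone Q| = |zone P| − |zone P∩zone Q| = 15 − 7.2857 = 7.71.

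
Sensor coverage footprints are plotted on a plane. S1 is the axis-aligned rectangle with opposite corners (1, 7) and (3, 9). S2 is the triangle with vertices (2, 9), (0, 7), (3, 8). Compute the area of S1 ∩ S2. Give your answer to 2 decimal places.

The intersection is the polygon with vertices (1,8), (2,9), (3,8), (1,7.333).
By the shoelace formula its area is 1.67.

1.67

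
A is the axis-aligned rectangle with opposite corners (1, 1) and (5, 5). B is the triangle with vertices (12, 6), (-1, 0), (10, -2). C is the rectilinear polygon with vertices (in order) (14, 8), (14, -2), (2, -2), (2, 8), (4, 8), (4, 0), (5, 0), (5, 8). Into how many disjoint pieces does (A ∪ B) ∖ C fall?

2

(A ∪ B) ∖ C splits into 2 disjoint pieces (area 6.7348, area 5).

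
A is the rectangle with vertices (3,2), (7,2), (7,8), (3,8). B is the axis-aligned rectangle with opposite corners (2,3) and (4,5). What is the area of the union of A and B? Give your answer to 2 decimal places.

26.00

By inclusion–exclusion:
Individual areas: |A| = 24, |B| = 4.
|A∩B|: x∈[3,4], y∈[3,5] → 1·2 = 2.
|A ∪ B| = 28 − 2 = 26.00.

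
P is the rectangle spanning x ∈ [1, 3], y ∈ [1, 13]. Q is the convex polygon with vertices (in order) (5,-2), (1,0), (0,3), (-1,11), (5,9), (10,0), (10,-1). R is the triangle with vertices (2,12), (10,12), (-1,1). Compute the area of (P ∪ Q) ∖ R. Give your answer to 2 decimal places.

|P ∪ Q| = 91.5.
|(P ∪ Q) ∩ R| = 25.5417.
|(P ∪ Q) ∖ R| = 91.5 − 25.5417 = 65.96.

65.96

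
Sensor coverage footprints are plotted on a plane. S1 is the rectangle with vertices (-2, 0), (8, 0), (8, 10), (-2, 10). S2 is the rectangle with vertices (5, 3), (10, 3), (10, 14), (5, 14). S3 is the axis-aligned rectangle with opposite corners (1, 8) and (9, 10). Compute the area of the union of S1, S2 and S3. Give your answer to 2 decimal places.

134.00

By inclusion–exclusion:
Individual areas: |S1| = 100, |S2| = 55, |S3| = 16.
|S1∩S2|: x∈[5,8], y∈[3,10] → 3·7 = 21.
|S1∩S3|: x∈[1,8], y∈[8,10] → 7·2 = 14.
|S2∩S3|: x∈[5,9], y∈[8,10] → 4·2 = 8.
|S1∩S2∩S3| = 6.
|S1 ∪ S2 ∪ S3| = 171 − 43 + 6 = 134.00.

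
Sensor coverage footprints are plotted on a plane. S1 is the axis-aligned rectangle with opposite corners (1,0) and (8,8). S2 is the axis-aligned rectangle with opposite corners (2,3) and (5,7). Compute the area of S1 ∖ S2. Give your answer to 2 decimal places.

44.00

|S1∩S2|: x∈[2,5], y∈[3,7] → 3·4 = 12.
|S1| = 56.
|S1 ∖ S2| = |S1| − |S1∩S2| = 56 − 12 = 44.00.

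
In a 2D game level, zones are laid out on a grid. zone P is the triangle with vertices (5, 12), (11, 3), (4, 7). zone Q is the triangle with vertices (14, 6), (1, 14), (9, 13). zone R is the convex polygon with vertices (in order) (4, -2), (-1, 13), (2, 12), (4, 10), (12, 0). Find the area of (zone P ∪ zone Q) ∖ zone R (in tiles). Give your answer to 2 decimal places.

38.95

|zone P ∪ zone Q| = 44.8606.
|(zone P ∪ zone Q) ∩ zone R| = 5.9116.
|(zone P ∪ zone Q) ∖ zone R| = 44.8606 − 5.9116 = 38.95.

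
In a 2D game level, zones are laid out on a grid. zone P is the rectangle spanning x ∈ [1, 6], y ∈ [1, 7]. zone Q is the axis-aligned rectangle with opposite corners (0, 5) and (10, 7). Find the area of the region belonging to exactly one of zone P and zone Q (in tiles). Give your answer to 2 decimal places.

30.00

|zone P∩zone Q|: x∈[1,6], y∈[5,7] → 5·2 = 10.
|zone P △ zone Q| = |zone P| + |zone Q| − 2·|zone P∩zone Q| = 30 + 20 − 20 = 30.00.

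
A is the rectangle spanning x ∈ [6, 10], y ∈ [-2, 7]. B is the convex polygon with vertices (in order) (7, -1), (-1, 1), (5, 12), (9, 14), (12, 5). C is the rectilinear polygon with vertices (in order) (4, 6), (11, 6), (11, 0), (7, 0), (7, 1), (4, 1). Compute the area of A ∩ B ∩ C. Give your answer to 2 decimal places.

The intersection is the polygon with vertices (10,2.6), (7.833,0), (7,0), (7,1), (6,1), (6,6), (10,6).
By the shoelace formula its area is 20.18.

20.18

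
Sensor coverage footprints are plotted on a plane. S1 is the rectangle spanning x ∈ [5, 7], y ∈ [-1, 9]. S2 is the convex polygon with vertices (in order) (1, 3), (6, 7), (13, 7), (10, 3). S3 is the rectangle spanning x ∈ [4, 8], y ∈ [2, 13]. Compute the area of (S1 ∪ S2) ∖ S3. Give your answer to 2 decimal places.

23.60

|S1 ∪ S2| = 44.4.
|(S1 ∪ S2) ∩ S3| = 20.8.
|(S1 ∪ S2) ∖ S3| = 44.4 − 20.8 = 23.60.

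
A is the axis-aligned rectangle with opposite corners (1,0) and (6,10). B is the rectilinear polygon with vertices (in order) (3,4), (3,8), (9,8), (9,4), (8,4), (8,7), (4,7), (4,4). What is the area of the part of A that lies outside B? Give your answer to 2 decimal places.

|A| = 50, |A∩B| = 6.
|A ∖ B| = |A| − |A∩B| = 50 − 6 = 44.00.

44.00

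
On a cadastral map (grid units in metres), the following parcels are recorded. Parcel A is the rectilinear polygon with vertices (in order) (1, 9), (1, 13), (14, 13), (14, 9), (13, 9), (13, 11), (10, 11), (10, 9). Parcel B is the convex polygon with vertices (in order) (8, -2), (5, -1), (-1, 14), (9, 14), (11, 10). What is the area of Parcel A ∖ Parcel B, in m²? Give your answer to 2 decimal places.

|Parcel A| = 46, |Parcel A∩Parcel B| = 36.
|Parcel A ∖ Parcel B| = |Parcel A| − |Parcel A∩Parcel B| = 46 − 36 = 10.00.

10.00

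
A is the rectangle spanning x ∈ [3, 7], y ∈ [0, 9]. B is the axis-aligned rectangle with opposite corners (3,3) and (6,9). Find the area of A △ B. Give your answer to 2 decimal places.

18.00

|A∩B|: x∈[3,6], y∈[3,9] → 3·6 = 18.
|A △ B| = |A| + |B| − 2·|A∩B| = 36 + 18 − 36 = 18.00.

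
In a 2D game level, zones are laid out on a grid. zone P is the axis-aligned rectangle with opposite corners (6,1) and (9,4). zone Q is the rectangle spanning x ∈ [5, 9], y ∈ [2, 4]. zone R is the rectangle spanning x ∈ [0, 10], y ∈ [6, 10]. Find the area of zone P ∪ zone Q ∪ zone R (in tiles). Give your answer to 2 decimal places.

By inclusion–exclusion:
Individual areas: |zone P| = 9, |zone Q| = 8, |zone R| = 40.
|zone P∩zone Q|: x∈[6,9], y∈[2,4] → 3·2 = 6.
|zone P∩zone R| = 0 (no overlap).
|zone Q∩zone R| = 0 (no overlap).
|zone P∩zone Q∩zone R| = 0.
|zone P ∪ zone Q ∪ zone R| = 57 − 6 + 0 = 51.00.

51.00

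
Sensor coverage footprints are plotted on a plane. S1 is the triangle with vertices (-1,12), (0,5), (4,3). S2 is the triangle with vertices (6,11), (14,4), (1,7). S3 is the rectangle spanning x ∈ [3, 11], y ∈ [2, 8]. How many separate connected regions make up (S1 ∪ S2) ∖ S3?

2

(S1 ∪ S2) ∖ S3 splits into 2 disjoint pieces (area 24.7068, area 2.899).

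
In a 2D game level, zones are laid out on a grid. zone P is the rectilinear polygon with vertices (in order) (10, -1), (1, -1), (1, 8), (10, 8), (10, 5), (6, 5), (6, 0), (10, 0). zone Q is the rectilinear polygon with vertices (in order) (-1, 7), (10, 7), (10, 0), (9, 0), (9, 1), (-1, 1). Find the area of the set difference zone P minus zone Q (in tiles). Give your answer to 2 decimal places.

23.00

|zone P| = 61, |zone P∩zone Q| = 38.
|zone P ∖ zone Q| = |zone P| − |zone P∩zone Q| = 61 − 38 = 23.00.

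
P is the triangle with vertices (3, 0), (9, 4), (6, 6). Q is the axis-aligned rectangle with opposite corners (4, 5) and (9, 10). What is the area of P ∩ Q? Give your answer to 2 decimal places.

The intersection is the polygon with vertices (6,6), (7.5,5), (5.5,5).
By the shoelace formula its area is 1.00.

1.00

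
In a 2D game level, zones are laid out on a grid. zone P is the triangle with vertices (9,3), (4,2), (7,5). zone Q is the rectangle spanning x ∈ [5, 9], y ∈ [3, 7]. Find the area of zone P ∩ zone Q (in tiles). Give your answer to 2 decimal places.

The intersection is the polygon with vertices (7,5), (9,3), (5,3).
By the shoelace formula its area is 4.00.

4.00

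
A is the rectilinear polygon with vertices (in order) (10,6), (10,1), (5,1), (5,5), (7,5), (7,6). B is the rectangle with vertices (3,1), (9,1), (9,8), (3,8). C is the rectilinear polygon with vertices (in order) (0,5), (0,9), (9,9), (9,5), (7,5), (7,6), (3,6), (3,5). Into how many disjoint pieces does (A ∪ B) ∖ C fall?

1

(A ∪ B) ∖ C is a single connected region.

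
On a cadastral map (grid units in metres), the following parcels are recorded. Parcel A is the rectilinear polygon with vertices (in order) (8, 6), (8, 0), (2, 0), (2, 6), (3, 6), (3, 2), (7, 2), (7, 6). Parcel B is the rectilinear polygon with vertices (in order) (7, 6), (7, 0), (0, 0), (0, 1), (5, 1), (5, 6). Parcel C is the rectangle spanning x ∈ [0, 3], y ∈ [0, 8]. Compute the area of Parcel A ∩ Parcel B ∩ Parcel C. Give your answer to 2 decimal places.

1.00

The intersection is the polygon with vertices (2,1), (3,1), (3,0), (2,0).
By the shoelace formula its area is 1.00.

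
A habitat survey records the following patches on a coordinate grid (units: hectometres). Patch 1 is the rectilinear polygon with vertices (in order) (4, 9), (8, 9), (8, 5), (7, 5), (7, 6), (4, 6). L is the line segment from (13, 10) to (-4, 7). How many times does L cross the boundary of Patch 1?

The segment meets the boundary at (7.333,9), (4,8.412).

2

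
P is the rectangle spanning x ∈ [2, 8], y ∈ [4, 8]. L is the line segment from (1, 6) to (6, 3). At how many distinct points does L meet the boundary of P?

The segment meets the boundary at (4.333,4), (2,5.4).

2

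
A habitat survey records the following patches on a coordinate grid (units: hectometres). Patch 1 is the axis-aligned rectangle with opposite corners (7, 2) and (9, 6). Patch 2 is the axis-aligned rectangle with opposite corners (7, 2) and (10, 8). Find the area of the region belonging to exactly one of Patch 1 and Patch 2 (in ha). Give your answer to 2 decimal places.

10.00

|Patch 1∩Patch 2|: x∈[7,9], y∈[2,6] → 2·4 = 8.
|Patch 1 △ Patch 2| = |Patch 1| + |Patch 2| − 2·|Patch 1∩Patch 2| = 8 + 18 − 16 = 10.00.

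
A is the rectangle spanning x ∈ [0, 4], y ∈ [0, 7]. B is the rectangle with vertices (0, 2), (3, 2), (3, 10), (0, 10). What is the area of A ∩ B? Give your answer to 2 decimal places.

15.00

|A∩B|: x∈[0,3], y∈[2,7] → 3·5 = 15.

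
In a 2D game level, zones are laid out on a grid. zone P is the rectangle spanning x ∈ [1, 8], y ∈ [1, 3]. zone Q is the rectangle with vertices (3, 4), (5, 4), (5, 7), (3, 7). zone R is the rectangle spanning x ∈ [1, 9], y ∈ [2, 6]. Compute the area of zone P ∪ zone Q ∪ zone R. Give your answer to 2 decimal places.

41.00

By inclusion–exclusion:
Individual areas: |zone P| = 14, |zone Q| = 6, |zone R| = 32.
|zone P∩zone Q| = 0 (no overlap).
|zone P∩zone R|: x∈[1,8], y∈[2,3] → 7·1 = 7.
|zone Q∩zone R|: x∈[3,5], y∈[4,6] → 2·2 = 4.
|zone P∩zone Q∩zone R| = 0.
|zone P ∪ zone Q ∪ zone R| = 52 − 11 + 0 = 41.00.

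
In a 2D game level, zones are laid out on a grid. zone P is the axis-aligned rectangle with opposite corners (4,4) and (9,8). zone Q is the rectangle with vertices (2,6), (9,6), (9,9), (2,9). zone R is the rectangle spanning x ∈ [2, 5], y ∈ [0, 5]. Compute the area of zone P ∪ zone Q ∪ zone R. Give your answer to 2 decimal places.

45.00

By inclusion–exclusion:
Individual areas: |zone P| = 20, |zone Q| = 21, |zone R| = 15.
|zone P∩zone Q|: x∈[4,9], y∈[6,8] → 5·2 = 10.
|zone P∩zone R|: x∈[4,5], y∈[4,5] → 1·1 = 1.
|zone Q∩zone R| = 0 (no overlap).
|zone P∩zone Q∩zone R| = 0.
|zone P ∪ zone Q ∪ zone R| = 56 − 11 + 0 = 45.00.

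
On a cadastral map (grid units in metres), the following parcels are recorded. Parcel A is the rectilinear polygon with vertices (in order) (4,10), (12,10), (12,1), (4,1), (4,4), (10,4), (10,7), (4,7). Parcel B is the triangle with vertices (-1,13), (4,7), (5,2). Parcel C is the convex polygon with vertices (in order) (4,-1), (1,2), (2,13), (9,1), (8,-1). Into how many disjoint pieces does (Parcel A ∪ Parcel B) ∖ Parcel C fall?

(Parcel A ∪ Parcel B) ∖ Parcel C splits into 2 disjoint pieces (area 39.6964, area 2.2026).

2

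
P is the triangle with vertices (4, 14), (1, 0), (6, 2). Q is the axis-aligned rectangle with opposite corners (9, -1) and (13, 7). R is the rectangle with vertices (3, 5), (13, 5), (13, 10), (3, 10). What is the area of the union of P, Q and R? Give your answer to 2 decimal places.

By inclusion–exclusion:
Individual areas: |P| = 32, |Q| = 32, |R| = 50.
|P∩Q| = 0.
|P∩R| = 10.369.
|Q∩R|: x∈[9,13], y∈[5,7] → 4·2 = 8.
|P∩Q∩R| = 0.
|P ∪ Q ∪ R| = 114 − 18.369 + 0 = 95.63.

95.63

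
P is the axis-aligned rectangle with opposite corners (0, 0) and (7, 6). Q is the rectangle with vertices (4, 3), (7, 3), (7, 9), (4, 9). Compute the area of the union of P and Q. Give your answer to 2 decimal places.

By inclusion–exclusion:
Individual areas: |P| = 42, |Q| = 18.
|P∩Q|: x∈[4,7], y∈[3,6] → 3·3 = 9.
|P ∪ Q| = 60 − 9 = 51.00.

51.00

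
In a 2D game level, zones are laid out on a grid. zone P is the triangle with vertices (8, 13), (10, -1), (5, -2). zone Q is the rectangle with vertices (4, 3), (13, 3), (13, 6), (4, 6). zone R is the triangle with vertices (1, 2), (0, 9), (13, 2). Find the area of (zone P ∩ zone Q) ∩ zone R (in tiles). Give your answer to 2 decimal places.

5.57

The region (zone P ∩ zone Q) ∩ zone R is the polygon with vertices (6,3), (6.5,5.5), (9.286,4), (9.429,3).
By the shoelace formula its area is 5.57.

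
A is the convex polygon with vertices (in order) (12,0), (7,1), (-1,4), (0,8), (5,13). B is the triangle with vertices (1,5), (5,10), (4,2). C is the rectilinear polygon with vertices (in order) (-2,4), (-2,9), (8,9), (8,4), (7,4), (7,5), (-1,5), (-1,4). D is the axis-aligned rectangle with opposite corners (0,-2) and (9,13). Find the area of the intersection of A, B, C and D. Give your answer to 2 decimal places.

8.10

The intersection is the polygon with vertices (4.875,9), (4.375,5), (1,5), (4.2,9).
By the shoelace formula its area is 8.10.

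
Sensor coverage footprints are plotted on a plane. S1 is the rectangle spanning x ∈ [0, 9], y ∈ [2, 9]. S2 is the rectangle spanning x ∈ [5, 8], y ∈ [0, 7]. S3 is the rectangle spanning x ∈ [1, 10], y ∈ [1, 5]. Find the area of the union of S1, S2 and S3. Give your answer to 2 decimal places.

By inclusion–exclusion:
Individual areas: |S1| = 63, |S2| = 21, |S3| = 36.
|S1∩S2|: x∈[5,8], y∈[2,7] → 3·5 = 15.
|S1∩S3|: x∈[1,9], y∈[2,5] → 8·3 = 24.
|S2∩S3|: x∈[5,8], y∈[1,5] → 3·4 = 12.
|S1∩S2∩S3| = 9.
|S1 ∪ S2 ∪ S3| = 120 − 51 + 9 = 78.00.

78.00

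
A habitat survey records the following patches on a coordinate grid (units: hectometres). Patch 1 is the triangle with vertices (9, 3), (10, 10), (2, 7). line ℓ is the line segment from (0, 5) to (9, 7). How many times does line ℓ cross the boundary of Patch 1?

1

The segment meets the boundary at (3.96,5.88).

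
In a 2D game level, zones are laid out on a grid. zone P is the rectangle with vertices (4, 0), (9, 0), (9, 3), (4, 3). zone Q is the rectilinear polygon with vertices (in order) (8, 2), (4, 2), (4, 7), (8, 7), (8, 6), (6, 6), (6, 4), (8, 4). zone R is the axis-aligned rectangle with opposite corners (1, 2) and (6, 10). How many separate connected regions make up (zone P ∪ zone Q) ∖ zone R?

(zone P ∪ zone Q) ∖ zone R splits into 2 disjoint pieces (area 15, area 2).

2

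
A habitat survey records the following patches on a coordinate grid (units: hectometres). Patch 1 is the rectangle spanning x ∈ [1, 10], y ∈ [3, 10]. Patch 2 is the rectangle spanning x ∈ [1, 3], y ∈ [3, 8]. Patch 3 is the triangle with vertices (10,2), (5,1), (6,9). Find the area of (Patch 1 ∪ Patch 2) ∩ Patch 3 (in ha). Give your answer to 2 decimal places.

The region (Patch 1 ∪ Patch 2) ∩ Patch 3 is the polygon with vertices (5.25,3), (6,9), (9.429,3).
By the shoelace formula its area is 12.54.

12.54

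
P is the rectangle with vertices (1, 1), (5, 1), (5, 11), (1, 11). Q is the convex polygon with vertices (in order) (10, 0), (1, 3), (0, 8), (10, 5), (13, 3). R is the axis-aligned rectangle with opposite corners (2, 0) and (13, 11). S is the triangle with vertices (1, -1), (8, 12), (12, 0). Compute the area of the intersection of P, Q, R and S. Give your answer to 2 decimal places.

5.18

The intersection is the polygon with vertices (5,1.667), (2.826,2.391), (5,6.429).
By the shoelace formula its area is 5.18.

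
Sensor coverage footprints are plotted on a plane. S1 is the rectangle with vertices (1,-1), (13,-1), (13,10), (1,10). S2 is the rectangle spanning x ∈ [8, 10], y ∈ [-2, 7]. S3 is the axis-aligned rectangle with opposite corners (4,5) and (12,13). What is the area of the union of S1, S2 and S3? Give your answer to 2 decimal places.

158.00

By inclusion–exclusion:
Individual areas: |S1| = 132, |S2| = 18, |S3| = 64.
|S1∩S2|: x∈[8,10], y∈[-1,7] → 2·8 = 16.
|S1∩S3|: x∈[4,12], y∈[5,10] → 8·5 = 40.
|S2∩S3|: x∈[8,10], y∈[5,7] → 2·2 = 4.
|S1∩S2∩S3| = 4.
|S1 ∪ S2 ∪ S3| = 214 − 60 + 4 = 158.00.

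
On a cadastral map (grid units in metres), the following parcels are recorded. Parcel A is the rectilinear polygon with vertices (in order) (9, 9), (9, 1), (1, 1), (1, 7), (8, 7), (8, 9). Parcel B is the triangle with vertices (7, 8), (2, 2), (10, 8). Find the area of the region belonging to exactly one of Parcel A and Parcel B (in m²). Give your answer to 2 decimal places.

44.58

|Parcel A| = 50, |Parcel B| = 9, |Parcel A∩Parcel B| = 7.2083.
|Parcel A △ Parcel B| = |Parcel A| + |Parcel B| − 2·|Parcel A∩Parcel B| = 50 + 9 − 14.4167 = 44.58.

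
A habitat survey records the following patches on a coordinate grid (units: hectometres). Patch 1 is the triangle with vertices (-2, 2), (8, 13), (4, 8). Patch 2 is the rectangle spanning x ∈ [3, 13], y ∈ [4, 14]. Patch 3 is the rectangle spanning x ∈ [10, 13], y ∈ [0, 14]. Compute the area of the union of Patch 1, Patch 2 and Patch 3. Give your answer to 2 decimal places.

By inclusion–exclusion:
Individual areas: |Patch 1| = 3, |Patch 2| = 100, |Patch 3| = 42.
|Patch 1∩Patch 2| = 1.75.
|Patch 1∩Patch 3| = 0.
|Patch 2∩Patch 3|: x∈[10,13], y∈[4,14] → 3·10 = 30.
|Patch 1∩Patch 2∩Patch 3| = 0.
|Patch 1 ∪ Patch 2 ∪ Patch 3| = 145 − 31.75 + 0 = 113.25.

113.25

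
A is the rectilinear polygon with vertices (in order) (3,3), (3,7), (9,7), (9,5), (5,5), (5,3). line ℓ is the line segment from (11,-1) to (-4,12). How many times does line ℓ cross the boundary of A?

The segment meets the boundary at (3,5.933), (5,4.2).

2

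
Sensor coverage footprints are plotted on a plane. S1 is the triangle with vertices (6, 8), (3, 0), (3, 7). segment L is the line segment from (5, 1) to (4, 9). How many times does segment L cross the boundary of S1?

2

The segment meets the boundary at (4.2,7.4), (4.594,4.25).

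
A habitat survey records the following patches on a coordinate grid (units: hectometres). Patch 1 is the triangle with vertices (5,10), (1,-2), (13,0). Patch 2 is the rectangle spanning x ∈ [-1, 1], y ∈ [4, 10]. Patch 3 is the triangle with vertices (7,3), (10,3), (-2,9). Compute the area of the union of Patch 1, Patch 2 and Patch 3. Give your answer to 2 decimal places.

81.93

By inclusion–exclusion:
Individual areas: |Patch 1| = 68, |Patch 2| = 12, |Patch 3| = 9.
|Patch 1∩Patch 2| = 0.
|Patch 1∩Patch 3| = 6.4026.
|Patch 2∩Patch 3| = 0.6667.
|Patch 1∩Patch 2∩Patch 3| = 0.
|Patch 1 ∪ Patch 2 ∪ Patch 3| = 89 − 7.0693 + 0 = 81.93.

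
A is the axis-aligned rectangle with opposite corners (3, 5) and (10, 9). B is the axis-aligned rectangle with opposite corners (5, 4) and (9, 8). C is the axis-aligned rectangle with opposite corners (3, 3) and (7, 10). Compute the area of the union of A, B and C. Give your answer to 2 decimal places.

42.00

By inclusion–exclusion:
Individual areas: |A| = 28, |B| = 16, |C| = 28.
|A∩B|: x∈[5,9], y∈[5,8] → 4·3 = 12.
|A∩C|: x∈[3,7], y∈[5,9] → 4·4 = 16.
|B∩C|: x∈[5,7], y∈[4,8] → 2·4 = 8.
|A∩B∩C| = 6.
|A ∪ B ∪ C| = 72 − 36 + 6 = 42.00.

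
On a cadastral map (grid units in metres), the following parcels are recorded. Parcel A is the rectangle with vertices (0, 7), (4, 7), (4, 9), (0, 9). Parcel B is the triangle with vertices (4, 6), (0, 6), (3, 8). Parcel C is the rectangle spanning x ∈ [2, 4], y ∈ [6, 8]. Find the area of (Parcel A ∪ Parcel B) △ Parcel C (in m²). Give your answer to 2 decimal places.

|Parcel A ∪ Parcel B| = 11.
|(Parcel A ∪ Parcel B) ∩ Parcel C| = 3.75.
|(Parcel A ∪ Parcel B) △ Parcel C| = 11 + 4 − 7.5 = 7.50.

7.50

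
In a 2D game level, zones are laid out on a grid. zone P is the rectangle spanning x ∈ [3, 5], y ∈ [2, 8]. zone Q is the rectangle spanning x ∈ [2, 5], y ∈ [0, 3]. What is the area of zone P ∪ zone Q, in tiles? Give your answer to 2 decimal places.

By inclusion–exclusion:
Individual areas: |zone P| = 12, |zone Q| = 9.
|zone P∩zone Q|: x∈[3,5], y∈[2,3] → 2·1 = 2.
|zone P ∪ zone Q| = 21 − 2 = 19.00.

19.00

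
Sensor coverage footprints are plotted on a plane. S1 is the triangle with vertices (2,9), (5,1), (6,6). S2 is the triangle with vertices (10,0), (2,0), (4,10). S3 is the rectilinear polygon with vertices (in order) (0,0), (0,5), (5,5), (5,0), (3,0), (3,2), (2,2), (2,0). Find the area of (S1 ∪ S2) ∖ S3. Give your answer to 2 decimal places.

|S1 ∪ S2| = 41.7609.
|(S1 ∪ S2) ∩ S3| = 10.9.
|(S1 ∪ S2) ∖ S3| = 41.7609 − 10.9 = 30.86.

30.86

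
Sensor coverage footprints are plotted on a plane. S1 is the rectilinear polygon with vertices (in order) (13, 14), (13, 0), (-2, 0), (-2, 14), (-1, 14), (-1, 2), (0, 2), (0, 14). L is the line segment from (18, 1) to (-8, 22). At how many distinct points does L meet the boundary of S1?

The segment meets the boundary at (1.905,14), (13,5.038).

2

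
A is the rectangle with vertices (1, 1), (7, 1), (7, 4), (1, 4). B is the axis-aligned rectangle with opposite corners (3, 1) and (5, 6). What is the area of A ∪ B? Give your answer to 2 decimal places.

By inclusion–exclusion:
Individual areas: |A| = 18, |B| = 10.
|A∩B|: x∈[3,5], y∈[1,4] → 2·3 = 6.
|A ∪ B| = 28 − 6 = 22.00.

22.00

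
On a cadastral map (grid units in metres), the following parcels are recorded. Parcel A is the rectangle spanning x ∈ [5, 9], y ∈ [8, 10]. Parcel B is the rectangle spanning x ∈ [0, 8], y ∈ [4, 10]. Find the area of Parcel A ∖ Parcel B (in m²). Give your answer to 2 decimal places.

|Parcel A∩Parcel B|: x∈[5,8], y∈[8,10] → 3·2 = 6.
|Parcel A| = 8.
|Parcel A ∖ Parcel B| = |Parcel A| − |Parcel A∩Parcel B| = 8 − 6 = 2.00.

2.00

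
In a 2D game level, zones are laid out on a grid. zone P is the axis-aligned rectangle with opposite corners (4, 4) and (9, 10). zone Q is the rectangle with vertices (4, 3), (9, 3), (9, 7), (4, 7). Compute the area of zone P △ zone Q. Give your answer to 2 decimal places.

|zone P∩zone Q|: x∈[4,9], y∈[4,7] → 5·3 = 15.
|zone P △ zone Q| = |zone P| + |zone Q| − 2·|zone P∩zone Q| = 30 + 20 − 30 = 20.00.

20.00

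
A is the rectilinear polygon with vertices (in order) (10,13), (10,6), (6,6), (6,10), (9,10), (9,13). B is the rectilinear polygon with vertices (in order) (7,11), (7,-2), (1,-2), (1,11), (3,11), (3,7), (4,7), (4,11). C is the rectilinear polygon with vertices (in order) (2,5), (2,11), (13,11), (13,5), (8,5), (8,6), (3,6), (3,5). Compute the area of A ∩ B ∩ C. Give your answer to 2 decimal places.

4.00

The intersection is the polygon with vertices (6,10), (7,10), (7,6), (6,6).
By the shoelace formula its area is 4.00.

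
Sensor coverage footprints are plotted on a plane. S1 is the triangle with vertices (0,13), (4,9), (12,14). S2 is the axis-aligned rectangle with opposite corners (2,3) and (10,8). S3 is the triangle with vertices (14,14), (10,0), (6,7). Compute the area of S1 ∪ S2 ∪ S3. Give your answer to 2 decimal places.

By inclusion–exclusion:
Individual areas: |S1| = 26, |S2| = 40, |S3| = 42.
|S1∩S2| = 0.
|S1∩S3| = 0.
|S2∩S3| = 14.8571.
|S1∩S2∩S3| = 0.
|S1 ∪ S2 ∪ S3| = 108 − 14.8571 + 0 = 93.14.

93.14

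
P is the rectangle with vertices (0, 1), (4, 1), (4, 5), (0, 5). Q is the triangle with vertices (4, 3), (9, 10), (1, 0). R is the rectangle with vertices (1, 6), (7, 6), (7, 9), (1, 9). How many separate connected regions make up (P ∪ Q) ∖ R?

2

(P ∪ Q) ∖ R splits into 2 disjoint pieces (area 17.2893, area 0.3).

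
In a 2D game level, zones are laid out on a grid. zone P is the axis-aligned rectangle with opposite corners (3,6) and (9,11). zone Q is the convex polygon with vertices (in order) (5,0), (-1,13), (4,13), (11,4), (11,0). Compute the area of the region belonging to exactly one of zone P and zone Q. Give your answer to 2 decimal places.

70.75

|zone P| = 30, |zone Q| = 85.5, |zone P∩zone Q| = 22.373.
|zone P △ zone Q| = |zone P| + |zone Q| − 2·|zone P∩zone Q| = 30 + 85.5 − 44.746 = 70.75.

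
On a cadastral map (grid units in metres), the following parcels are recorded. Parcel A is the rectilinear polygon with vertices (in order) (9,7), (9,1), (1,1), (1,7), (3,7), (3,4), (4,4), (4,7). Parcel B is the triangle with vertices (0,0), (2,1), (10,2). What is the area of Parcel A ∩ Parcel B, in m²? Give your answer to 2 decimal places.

1.46

The intersection is the polygon with vertices (9,1.8), (5,1), (2,1), (9,1.875).
By the shoelace formula its area is 1.46.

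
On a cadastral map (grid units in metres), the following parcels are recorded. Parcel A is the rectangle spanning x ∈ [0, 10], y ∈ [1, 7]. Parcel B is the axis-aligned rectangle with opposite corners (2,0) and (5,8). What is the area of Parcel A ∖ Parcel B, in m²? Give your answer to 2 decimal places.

42.00

|Parcel A∩Parcel B|: x∈[2,5], y∈[1,7] → 3·6 = 18.
|Parcel A| = 60.
|Parcel A ∖ Parcel B| = |Parcel A| − |Parcel A∩Parcel B| = 60 − 18 = 42.00.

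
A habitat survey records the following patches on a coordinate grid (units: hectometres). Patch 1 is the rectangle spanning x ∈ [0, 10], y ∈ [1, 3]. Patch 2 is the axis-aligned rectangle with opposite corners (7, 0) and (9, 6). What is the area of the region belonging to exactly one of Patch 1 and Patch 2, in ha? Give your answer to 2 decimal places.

|Patch 1∩Patch 2|: x∈[7,9], y∈[1,3] → 2·2 = 4.
|Patch 1 △ Patch 2| = |Patch 1| + |Patch 2| − 2·|Patch 1∩Patch 2| = 20 + 12 − 8 = 24.00.

24.00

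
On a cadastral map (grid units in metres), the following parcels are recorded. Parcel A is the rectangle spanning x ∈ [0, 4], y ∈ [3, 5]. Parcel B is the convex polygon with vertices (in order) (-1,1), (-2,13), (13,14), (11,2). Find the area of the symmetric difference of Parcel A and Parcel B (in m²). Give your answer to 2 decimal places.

|Parcel A| = 8, |Parcel B| = 161.5, |Parcel A∩Parcel B| = 8.
|Parcel A △ Parcel B| = |Parcel A| + |Parcel B| − 2·|Parcel A∩Parcel B| = 8 + 161.5 − 16 = 153.50.

153.50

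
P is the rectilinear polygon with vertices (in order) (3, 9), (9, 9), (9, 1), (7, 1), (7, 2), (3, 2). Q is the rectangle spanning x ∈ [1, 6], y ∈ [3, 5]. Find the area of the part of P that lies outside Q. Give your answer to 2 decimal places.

38.00

|P| = 44, |P∩Q| = 6.
|P ∖ Q| = |P| − |P∩Q| = 44 − 6 = 38.00.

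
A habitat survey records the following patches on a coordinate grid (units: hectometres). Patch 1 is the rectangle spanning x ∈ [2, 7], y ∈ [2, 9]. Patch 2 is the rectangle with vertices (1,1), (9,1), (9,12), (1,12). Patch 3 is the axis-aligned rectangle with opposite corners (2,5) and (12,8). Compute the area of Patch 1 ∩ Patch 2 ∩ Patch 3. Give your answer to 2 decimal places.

The intersection is the polygon with vertices (2,8), (7,8), (7,5), (2,5).
By the shoelace formula its area is 15.00.

15.00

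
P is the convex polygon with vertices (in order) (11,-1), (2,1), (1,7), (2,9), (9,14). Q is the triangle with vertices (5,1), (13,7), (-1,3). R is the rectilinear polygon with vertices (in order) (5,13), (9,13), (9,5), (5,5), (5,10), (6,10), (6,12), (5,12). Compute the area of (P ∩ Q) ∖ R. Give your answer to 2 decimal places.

|P ∩ Q| = 21.8635.
|(P ∩ Q) ∩ R| = 1.2857.
|(P ∩ Q) ∖ R| = 21.8635 − 1.2857 = 20.58.

20.58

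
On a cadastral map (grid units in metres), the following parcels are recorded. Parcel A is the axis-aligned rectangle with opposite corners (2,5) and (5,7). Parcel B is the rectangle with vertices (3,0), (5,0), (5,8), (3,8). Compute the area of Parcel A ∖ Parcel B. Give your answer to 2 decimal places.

|Parcel A∩Parcel B|: x∈[3,5], y∈[5,7] → 2·2 = 4.
|Parcel A| = 6.
|Parcel A ∖ Parcel B| = |Parcel A| − |Parcel A∩Parcel B| = 6 − 4 = 2.00.

2.00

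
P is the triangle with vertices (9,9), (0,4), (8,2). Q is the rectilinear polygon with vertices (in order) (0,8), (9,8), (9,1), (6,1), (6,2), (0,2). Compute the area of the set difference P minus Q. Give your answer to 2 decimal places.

|P| = 29, |P∩Q| = 28.1714.
|P ∖ Q| = |P| − |P∩Q| = 29 − 28.1714 = 0.83.

0.83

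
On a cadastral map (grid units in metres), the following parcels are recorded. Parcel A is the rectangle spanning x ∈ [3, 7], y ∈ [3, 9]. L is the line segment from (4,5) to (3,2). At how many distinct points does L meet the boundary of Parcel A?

The segment meets the boundary at (3.333,3).

1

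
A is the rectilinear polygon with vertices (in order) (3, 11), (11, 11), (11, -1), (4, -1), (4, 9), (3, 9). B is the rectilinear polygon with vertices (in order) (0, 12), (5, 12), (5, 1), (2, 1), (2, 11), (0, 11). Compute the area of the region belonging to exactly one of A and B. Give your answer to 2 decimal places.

|A| = 86, |B| = 35, |A∩B| = 12.
|A △ B| = |A| + |B| − 2·|A∩B| = 86 + 35 − 24 = 97.00.

97.00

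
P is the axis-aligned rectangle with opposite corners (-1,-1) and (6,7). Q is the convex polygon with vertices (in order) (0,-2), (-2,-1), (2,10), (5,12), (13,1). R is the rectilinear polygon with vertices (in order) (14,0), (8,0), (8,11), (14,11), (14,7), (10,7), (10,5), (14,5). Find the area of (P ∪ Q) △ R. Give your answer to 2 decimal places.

|P ∪ Q| = 117.8319.
|(P ∪ Q) ∩ R| = 20.0152.
|(P ∪ Q) △ R| = 117.8319 + 58 − 40.0303 = 135.80.

135.80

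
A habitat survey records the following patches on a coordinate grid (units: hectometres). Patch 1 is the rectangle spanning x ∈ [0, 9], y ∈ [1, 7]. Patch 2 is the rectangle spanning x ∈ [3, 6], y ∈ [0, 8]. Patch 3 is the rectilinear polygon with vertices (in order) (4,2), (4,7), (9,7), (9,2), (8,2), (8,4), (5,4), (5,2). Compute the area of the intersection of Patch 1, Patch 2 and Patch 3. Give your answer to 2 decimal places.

8.00

The intersection is the polygon with vertices (6,4), (5,4), (5,2), (4,2), (4,7), (6,7).
By the shoelace formula its area is 8.00.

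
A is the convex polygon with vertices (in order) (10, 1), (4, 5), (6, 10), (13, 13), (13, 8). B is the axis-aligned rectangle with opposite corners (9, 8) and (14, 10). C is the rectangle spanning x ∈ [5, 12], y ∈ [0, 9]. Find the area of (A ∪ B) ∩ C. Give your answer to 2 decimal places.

42.55

The region (A ∪ B) ∩ C is the polygon with vertices (5.6,9), (12,9), (12,5.667), (10,1), (5,4.333), (5,7.5).
By the shoelace formula its area is 42.55.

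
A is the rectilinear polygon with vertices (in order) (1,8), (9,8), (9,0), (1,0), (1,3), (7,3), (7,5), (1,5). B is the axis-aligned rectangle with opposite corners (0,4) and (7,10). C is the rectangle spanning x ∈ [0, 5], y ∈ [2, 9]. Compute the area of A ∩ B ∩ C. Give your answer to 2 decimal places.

12.00

The intersection is the polygon with vertices (1,5), (1,8), (5,8), (5,5).
By the shoelace formula its area is 12.00.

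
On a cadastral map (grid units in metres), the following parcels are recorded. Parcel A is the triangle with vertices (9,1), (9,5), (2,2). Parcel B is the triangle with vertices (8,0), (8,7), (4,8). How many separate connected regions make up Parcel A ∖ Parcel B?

2

Parcel A ∖ Parcel B splits into 2 disjoint pieces (area 3.7143, area 6.3348).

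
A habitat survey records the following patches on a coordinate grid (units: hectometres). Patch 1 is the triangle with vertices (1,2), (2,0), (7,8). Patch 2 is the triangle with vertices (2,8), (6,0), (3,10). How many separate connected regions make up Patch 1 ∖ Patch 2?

2

Patch 1 ∖ Patch 2 splits into 2 disjoint pieces (area 6.2222, area 1.8025).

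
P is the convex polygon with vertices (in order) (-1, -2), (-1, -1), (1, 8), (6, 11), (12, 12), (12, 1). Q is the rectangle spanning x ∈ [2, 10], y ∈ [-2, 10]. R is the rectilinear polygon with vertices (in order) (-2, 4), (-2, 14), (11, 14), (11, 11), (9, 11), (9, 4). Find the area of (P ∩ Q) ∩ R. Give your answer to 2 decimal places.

The region (P ∩ Q) ∩ R is the polygon with vertices (9,10), (9,4), (2,4), (2,8.6), (4.333,10).
By the shoelace formula its area is 40.37.

40.37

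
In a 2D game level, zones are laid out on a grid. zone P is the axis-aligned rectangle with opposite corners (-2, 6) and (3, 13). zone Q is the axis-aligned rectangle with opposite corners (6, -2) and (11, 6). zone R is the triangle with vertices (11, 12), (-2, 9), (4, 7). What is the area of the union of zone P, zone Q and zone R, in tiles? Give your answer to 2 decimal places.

By inclusion–exclusion:
Individual areas: |zone P| = 35, |zone Q| = 40, |zone R| = 22.
|zone P∩zone Q| = 0 (no overlap).
|zone P∩zone R| = 7.0513.
|zone Q∩zone R| = 0.
|zone P∩zone Q∩zone R| = 0.
|zone P ∪ zone Q ∪ zone R| = 97 − 7.0513 + 0 = 89.95.

89.95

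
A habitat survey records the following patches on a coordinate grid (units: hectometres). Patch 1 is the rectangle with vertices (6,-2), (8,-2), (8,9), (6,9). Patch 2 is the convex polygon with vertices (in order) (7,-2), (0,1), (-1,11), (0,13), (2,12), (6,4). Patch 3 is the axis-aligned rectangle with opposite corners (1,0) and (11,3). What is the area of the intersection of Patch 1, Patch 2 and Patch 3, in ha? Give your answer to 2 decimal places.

1.25

The intersection is the polygon with vertices (6.667,0), (6,0), (6,3), (6.167,3).
By the shoelace formula its area is 1.25.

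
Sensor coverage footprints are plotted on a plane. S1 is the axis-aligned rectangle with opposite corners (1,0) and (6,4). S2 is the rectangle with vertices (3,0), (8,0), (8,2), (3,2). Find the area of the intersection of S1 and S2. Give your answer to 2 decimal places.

6.00

|S1∩S2|: x∈[3,6], y∈[0,2] → 3·2 = 6.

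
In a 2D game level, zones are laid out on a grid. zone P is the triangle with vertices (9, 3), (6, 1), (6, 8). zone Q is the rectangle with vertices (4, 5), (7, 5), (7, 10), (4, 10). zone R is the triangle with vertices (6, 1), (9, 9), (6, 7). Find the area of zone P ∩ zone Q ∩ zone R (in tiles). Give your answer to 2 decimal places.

1.95

The intersection is the polygon with vertices (7,6.333), (7,5), (6,5), (6,7), (6.429,7.286).
By the shoelace formula its area is 1.95.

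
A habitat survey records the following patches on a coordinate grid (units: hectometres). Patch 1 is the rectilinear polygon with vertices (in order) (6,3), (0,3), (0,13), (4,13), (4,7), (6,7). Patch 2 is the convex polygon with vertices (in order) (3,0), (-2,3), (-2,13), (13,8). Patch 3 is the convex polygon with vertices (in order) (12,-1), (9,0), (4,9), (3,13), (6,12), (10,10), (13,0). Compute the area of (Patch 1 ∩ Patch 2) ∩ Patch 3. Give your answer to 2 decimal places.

1.26

|Patch 1 ∩ Patch 2| = 42.6667.
|(Patch 1 ∩ Patch 2) ∩ Patch 3| = 1.26.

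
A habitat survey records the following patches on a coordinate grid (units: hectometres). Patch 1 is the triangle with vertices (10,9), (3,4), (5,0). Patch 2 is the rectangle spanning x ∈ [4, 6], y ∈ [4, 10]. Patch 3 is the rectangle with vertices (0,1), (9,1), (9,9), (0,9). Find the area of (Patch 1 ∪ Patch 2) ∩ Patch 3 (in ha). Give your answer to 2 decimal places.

25.07

|Patch 1 ∪ Patch 2| = 28.1429.
|(Patch 1 ∪ Patch 2) ∩ Patch 3| = 25.07.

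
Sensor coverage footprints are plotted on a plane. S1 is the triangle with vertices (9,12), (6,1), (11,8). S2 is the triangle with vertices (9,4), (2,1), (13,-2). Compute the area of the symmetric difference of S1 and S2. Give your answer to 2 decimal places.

|S1| = 17, |S2| = 27, |S1∩S2| = 1.0588.
|S1 △ S2| = |S1| + |S2| − 2·|S1∩S2| = 17 + 27 − 2.1176 = 41.88.

41.88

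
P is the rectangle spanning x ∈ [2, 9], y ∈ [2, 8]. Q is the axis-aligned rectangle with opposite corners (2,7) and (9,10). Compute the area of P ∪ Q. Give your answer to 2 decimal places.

By inclusion–exclusion:
Individual areas: |P| = 42, |Q| = 21.
|P∩Q|: x∈[2,9], y∈[7,8] → 7·1 = 7.
|P ∪ Q| = 63 − 7 = 56.00.

56.00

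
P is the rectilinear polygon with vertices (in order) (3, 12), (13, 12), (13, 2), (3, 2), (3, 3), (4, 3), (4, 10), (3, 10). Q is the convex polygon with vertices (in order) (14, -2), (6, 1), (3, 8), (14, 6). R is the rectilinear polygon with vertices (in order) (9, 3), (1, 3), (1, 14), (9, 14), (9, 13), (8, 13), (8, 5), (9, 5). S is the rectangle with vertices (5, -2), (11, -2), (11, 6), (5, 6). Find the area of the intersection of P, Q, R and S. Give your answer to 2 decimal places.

The intersection is the polygon with vertices (8,5), (9,5), (9,3), (5.143,3), (5,3.333), (5,6), (8,6).
By the shoelace formula its area is 10.98.

10.98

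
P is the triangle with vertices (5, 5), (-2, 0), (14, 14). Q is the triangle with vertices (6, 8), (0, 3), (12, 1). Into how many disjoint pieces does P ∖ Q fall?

2

P ∖ Q splits into 2 disjoint pieces (area 0.973, area 3.3218).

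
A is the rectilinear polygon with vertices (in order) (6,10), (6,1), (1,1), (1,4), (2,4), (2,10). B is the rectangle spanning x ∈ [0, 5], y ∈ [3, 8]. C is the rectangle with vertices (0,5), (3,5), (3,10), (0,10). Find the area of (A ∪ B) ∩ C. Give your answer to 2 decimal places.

11.00

The region (A ∪ B) ∩ C is the polygon with vertices (0,8), (2,8), (2,10), (3,10), (3,5), (0,5).
By the shoelace formula its area is 11.00.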